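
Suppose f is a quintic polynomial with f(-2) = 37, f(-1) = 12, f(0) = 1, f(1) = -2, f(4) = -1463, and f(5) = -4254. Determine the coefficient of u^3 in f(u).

0

Write f(u) = au^5 + bu^4 + cu^3 + du^2 + eu + k. Substituting each data point gives a linear system:
  -32a + 16b - 8c + 4d - 2e + k = 37
  -a + b - c + d - e + k = 12
  k = 1
  a + b + c + d + e + k = -2
  1024a + 256b + 64c + 16d + 4e + k = -1463
  3125a + 625b + 125c + 25d + 5e + k = -4254
Solving the system yields a = -1, b = -2, c = 0, d = 6, e = -6, k = 1.
So f(u) = -u^5 - 2u^4 + 6u^2 - 6u + 1.
The coefficient of u^3 is 0.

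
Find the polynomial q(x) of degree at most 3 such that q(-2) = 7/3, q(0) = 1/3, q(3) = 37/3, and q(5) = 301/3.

q(x) = x^3 - 5x + 1/3

Write q(x) = ax^3 + bx^2 + cx + d. Substituting each data point gives a linear system:
  -8a + 4b - 2c + d = 7/3
  d = 1/3
  27a + 9b + 3c + d = 37/3
  125a + 25b + 5c + d = 301/3
Solving the system yields a = 1, b = 0, c = -5, d = 1/3.
So q(x) = x^3 - 5x + 1/3.
Check: q(-2) = 7/3. ✓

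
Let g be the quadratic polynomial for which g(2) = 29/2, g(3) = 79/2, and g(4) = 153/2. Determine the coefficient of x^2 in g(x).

Write g(x) = ax^2 + bx + c. Substituting each data point gives a linear system:
  4a + 2b + c = 29/2
  9a + 3b + c = 79/2
  16a + 4b + c = 153/2
Solving the system yields a = 6, b = -5, c = 1/2.
So g(x) = 6x^2 - 5x + 1/2.
The leading coefficient is 6.

6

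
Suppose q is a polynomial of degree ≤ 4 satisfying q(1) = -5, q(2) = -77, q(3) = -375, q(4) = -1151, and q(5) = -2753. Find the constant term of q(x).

-3

Write q(x) = ax^4 + bx^3 + cx^2 + dx + e. Substituting each data point gives a linear system:
  a + b + c + d + e = -5
  16a + 8b + 4c + 2d + e = -77
  81a + 27b + 9c + 3d + e = -375
  256a + 64b + 16c + 4d + e = -1151
  625a + 125b + 25c + 5d + e = -2753
Solving the system yields a = -4, b = -2, c = -1, d = 5, e = -3.
So q(x) = -4x^4 - 2x^3 - x^2 + 5x - 3.
The constant term is -3.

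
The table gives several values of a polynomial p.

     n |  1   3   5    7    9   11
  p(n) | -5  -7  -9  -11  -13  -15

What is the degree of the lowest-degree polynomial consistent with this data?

Forward differences of the values at n = 1, 3, 5, 7, 9, 11:
  p  : -5  -7  -9  -11  -13  -15
  Δ  : -2  -2  -2  -2  -2
  Δ^2: 0  0  0  0
  Δ^3: 0  0  0
  Δ^4: 0  0
  Δ^5: 0
The first differences are constant (-2) and nonzero, while all higher differences vanish, so the minimal degree is 1.

1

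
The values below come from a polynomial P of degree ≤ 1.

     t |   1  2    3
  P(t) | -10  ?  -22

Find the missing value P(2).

-16

The 2 known points determine the degree-1 polynomial uniquely.
Write P(t) = at + b. Substituting each data point gives a linear system:
  a + b = -10
  3a + b = -22
Solving the system yields a = -6, b = -4.
So P(t) = -6t - 4.
Then P(2) = -16.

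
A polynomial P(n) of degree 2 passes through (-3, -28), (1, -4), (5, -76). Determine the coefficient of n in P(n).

Write P(n) = an^2 + bn + c. Substituting each data point gives a linear system:
  9a - 3b + c = -28
  a + b + c = -4
  25a + 5b + c = -76
Solving the system yields a = -3, b = 0, c = -1.
So P(n) = -3n^2 - 1.
The coefficient of n is 0.

0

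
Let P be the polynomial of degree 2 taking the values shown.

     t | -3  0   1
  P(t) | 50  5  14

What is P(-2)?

Using the Lagrange interpolation formula with nodes -3, 0, 1:
  L_0(t) = t(t - 1) / 12
  L_1(t) = (t + 3)(t - 1) / -3
  L_2(t) = (t + 3)t / 4
Then P(t) = 50·L_0(t) + 5·L_1(t) + 14·L_2(t).
Expanding and collecting terms gives P(t) = 6t^2 + 3t + 5.
Evaluating at t = -2: P(-2) = 23.

23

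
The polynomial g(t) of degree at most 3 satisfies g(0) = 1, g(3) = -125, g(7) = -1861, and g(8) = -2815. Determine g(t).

g(t) = -6t^3 + 4t^2 + 1

Write g(t) = at^3 + bt^2 + ct + d. Substituting each data point gives a linear system:
  d = 1
  27a + 9b + 3c + d = -125
  343a + 49b + 7c + d = -1861
  512a + 64b + 8c + d = -2815
Solving the system yields a = -6, b = 4, c = 0, d = 1.
So g(t) = -6t^3 + 4t^2 + 1.
Check: g(0) = 1. ✓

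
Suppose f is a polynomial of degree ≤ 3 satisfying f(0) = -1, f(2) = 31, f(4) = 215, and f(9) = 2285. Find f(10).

Using the Lagrange interpolation formula with nodes 0, 2, 4, 9:
  L_0(u) = (u - 2)(u - 4)(u - 9) / -72
  L_1(u) = u(u - 4)(u - 9) / 28
  L_2(u) = u(u - 2)(u - 9) / -40
  L_3(u) = u(u - 2)(u - 4) / 315
Then f(u) = -1·L_0(u) + 31·L_1(u) + 215·L_2(u) + 2285·L_3(u).
Expanding and collecting terms gives f(u) = 3u³ + u² + 2u - 1.
Evaluating at u = 10: f(10) = 3119.

3119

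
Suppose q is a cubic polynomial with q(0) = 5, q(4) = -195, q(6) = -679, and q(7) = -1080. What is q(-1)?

Using the Lagrange interpolation formula with nodes 0, 4, 6, 7:
  L_0(t) = (t - 4)(t - 6)(t - 7) / -168
  L_1(t) = t(t - 6)(t - 7) / 24
  L_2(t) = t(t - 4)(t - 7) / -12
  L_3(t) = t(t - 4)(t - 6) / 21
Then q(t) = 5·L_0(t) - 195·L_1(t) - 679·L_2(t) - 1080·L_3(t).
Expanding and collecting terms gives q(t) = -3t^3 - 2t^2 + 6t + 5.
Evaluating at t = -1: q(-1) = 0.

0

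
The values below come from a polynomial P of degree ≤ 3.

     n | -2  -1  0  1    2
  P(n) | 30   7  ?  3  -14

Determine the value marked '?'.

On equispaced nodes a degree-3 polynomial has vanishing fourth forward difference, so
  P(-2) - 4·P(-1) + 6·P(0) - 4·P(1) + P(2) = 0.
Substituting the known values and solving for P(0):
  6·P(0) = 24
  P(0) = 4.

4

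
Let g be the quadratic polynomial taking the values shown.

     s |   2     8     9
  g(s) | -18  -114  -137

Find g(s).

g(s) = -s^2 - 6s - 2

Write g(s) = as^2 + bs + c. Substituting each data point gives a linear system:
  4a + 2b + c = -18
  64a + 8b + c = -114
  81a + 9b + c = -137
Solving the system yields a = -1, b = -6, c = -2.
So g(s) = -s^2 - 6s - 2.
Check: g(2) = -18. ✓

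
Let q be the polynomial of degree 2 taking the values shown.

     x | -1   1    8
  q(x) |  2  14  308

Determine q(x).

Write q(x) = ax^2 + bx + c. Substituting each data point gives a linear system:
  a - b + c = 2
  a + b + c = 14
  64a + 8b + c = 308
Solving the system yields a = 4, b = 6, c = 4.
So q(x) = 4x² + 6x + 4.
Check: q(1) = 14. ✓

q(x) = 4x^2 + 6x + 4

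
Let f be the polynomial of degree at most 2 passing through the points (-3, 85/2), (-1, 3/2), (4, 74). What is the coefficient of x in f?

-1/2

Write f(x) = ax^2 + bx + c. Substituting each data point gives a linear system:
  9a - 3b + c = 85/2
  a - b + c = 3/2
  16a + 4b + c = 74
Solving the system yields a = 5, b = -1/2, c = -4.
So f(x) = 5x^2 - (1/2)x - 4.
The coefficient of x is -1/2.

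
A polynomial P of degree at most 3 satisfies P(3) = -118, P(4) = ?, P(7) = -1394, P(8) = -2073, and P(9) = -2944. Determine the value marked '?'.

-269

The 4 known points determine the degree-3 polynomial uniquely.
Write P(s) = as^3 + bs^2 + cs + d. Substituting each data point gives a linear system:
  27a + 9b + 3c + d = -118
  343a + 49b + 7c + d = -1394
  512a + 64b + 8c + d = -2073
  729a + 81b + 9c + d = -2944
Solving the system yields a = -4, b = 0, c = -3, d = -1.
So P(s) = -4s^3 - 3s - 1.
Then P(4) = -269.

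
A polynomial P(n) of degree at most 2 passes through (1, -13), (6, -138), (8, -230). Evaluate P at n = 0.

-6

Using the Lagrange interpolation formula with nodes 1, 6, 8:
  L_0(n) = (n - 6)(n - 8) / 35
  L_1(n) = (n - 1)(n - 8) / -10
  L_2(n) = (n - 1)(n - 6) / 14
Then P(n) = -13·L_0(n) - 138·L_1(n) - 230·L_2(n).
Expanding and collecting terms gives P(n) = -3n² - 4n - 6.
Evaluating at n = 0: P(0) = -6.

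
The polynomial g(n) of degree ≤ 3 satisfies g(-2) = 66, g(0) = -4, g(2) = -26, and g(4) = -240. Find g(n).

g(n) = -5n^3 + 6n^2 - 3n - 4

Write g(n) = an^3 + bn^2 + cn + d. Substituting each data point gives a linear system:
  -8a + 4b - 2c + d = 66
  d = -4
  8a + 4b + 2c + d = -26
  64a + 16b + 4c + d = -240
Solving the system yields a = -5, b = 6, c = -3, d = -4.
So g(n) = -5n^3 + 6n^2 - 3n - 4.
Check: g(4) = -240. ✓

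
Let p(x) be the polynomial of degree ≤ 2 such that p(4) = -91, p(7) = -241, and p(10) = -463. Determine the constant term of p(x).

-3

Write p(x) = ax^2 + bx + c. Substituting each data point gives a linear system:
  16a + 4b + c = -91
  49a + 7b + c = -241
  100a + 10b + c = -463
Solving the system yields a = -4, b = -6, c = -3.
So p(x) = -4x^2 - 6x - 3.
The constant term is -3.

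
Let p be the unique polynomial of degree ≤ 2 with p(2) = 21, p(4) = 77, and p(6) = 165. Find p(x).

Using the Lagrange interpolation formula with nodes 2, 4, 6:
  L_0(x) = (x - 4)(x - 6) / 8
  L_1(x) = (x - 2)(x - 6) / -4
  L_2(x) = (x - 2)(x - 4) / 8
Then p(x) = 21·L_0(x) + 77·L_1(x) + 165·L_2(x).
Expanding and collecting terms gives p(x) = 4x^2 + 4x - 3.
Check: p(6) = 165. ✓

p(x) = 4x^2 + 4x - 3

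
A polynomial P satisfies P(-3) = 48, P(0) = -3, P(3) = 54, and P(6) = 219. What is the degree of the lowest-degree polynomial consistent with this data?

Forward differences of the values at s = -3, 0, 3, 6:
  P  : 48  -3  54  219
  Δ  : -51  57  165
  Δ^2: 108  108
  Δ^3: 0
The second differences are constant (108) and nonzero, while all higher differences vanish, so the minimal degree is 2.

2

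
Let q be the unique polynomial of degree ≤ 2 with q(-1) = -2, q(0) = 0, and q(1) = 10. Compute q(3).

54

Using the Lagrange interpolation formula with nodes -1, 0, 1:
  L_0(n) = n(n - 1) / 2
  L_1(n) = (n + 1)(n - 1) / -1
  L_2(n) = (n + 1)n / 2
Then q(n) = -2·L_0(n) + 0·L_1(n) + 10·L_2(n).
Expanding and collecting terms gives q(n) = 4n² + 6n.
Evaluating at n = 3: q(3) = 54.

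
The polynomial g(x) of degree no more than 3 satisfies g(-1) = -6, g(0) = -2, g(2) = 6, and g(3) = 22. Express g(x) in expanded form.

Write g(x) = ax^3 + bx^2 + cx + d. Substituting each data point gives a linear system:
  -a + b - c + d = -6
  d = -2
  8a + 4b + 2c + d = 6
  27a + 9b + 3c + d = 22
Solving the system yields a = 1, b = -1, c = 2, d = -2.
So g(x) = x^3 - x^2 + 2x - 2.
Check: g(3) = 22. ✓

g(x) = x^3 - x^2 + 2x - 2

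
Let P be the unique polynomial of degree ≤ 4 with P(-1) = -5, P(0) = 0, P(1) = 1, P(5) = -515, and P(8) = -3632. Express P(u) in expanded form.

P(u) = -u^4 + u^3 - u^2 + 2u

Using the Lagrange interpolation formula with nodes -1, 0, 1, 5, 8:
  L_0(u) = u(u - 1)(u - 5)(u - 8) / 108
  L_1(u) = (u + 1)(u - 1)(u - 5)(u - 8) / -40
  L_2(u) = (u + 1)u(u - 5)(u - 8) / 56
  L_3(u) = (u + 1)u(u - 1)(u - 8) / -360
  L_4(u) = (u + 1)u(u - 1)(u - 5) / 1512
Then P(u) = -5·L_0(u) + 0·L_1(u) + 1·L_2(u) - 515·L_3(u) - 3632·L_4(u).
Expanding and collecting terms gives P(u) = -u⁴ + u³ - u² + 2u.
Check: P(8) = -3632. ✓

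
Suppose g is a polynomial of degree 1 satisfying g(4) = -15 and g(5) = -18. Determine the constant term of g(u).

Write g(u) = au + b. Substituting each data point gives a linear system:
  4a + b = -15
  5a + b = -18
Solving the system yields a = -3, b = -3.
So g(u) = -3u - 3.
The constant term is -3.

-3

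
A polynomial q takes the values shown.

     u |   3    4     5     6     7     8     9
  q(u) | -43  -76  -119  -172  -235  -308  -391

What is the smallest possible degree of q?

2

Forward differences of the values at u = 3, 4, 5, 6, 7, 8, 9:
  q  : -43  -76  -119  -172  -235  -308  -391
  Δ  : -33  -43  -53  -63  -73  -83
  Δ^2: -10  -10  -10  -10  -10
  Δ^3: 0  0  0  0
  Δ^4: 0  0  0
  Δ^5: 0  0
  Δ^6: 0
The second differences are constant (-10) and nonzero, while all higher differences vanish, so the minimal degree is 2.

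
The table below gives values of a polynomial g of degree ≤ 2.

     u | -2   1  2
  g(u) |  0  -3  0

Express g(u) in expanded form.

Using the Lagrange interpolation formula with nodes -2, 1, 2:
  L_0(u) = (u - 1)(u - 2) / 12
  L_1(u) = (u + 2)(u - 2) / -3
  L_2(u) = (u + 2)(u - 1) / 4
Then g(u) = 0·L_0(u) - 3·L_1(u) + 0·L_2(u).
Expanding and collecting terms gives g(u) = u^2 - 4.
Check: g(2) = 0. ✓

g(u) = u^2 - 4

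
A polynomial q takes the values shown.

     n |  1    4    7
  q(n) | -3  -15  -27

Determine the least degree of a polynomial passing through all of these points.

Forward differences of the values at n = 1, 4, 7:
  q  : -3  -15  -27
  Δ  : -12  -12
  Δ^2: 0
The first differences are constant (-12) and nonzero, while all higher differences vanish, so the minimal degree is 1.

1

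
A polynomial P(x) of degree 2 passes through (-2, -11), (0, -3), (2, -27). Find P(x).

P(x) = -4x^2 - 4x - 3

Using the Lagrange interpolation formula with nodes -2, 0, 2:
  L_0(x) = x(x - 2) / 8
  L_1(x) = (x + 2)(x - 2) / -4
  L_2(x) = (x + 2)x / 8
Then P(x) = -11·L_0(x) - 3·L_1(x) - 27·L_2(x).
Expanding and collecting terms gives P(x) = -4x^2 - 4x - 3.
Check: P(0) = -3. ✓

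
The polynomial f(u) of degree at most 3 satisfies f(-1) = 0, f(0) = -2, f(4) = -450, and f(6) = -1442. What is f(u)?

f(u) = -6u^3 - 4u^2 - 2

Using the Lagrange interpolation formula with nodes -1, 0, 4, 6:
  L_0(u) = u(u - 4)(u - 6) / -35
  L_1(u) = (u + 1)(u - 4)(u - 6) / 24
  L_2(u) = (u + 1)u(u - 6) / -40
  L_3(u) = (u + 1)u(u - 4) / 84
Then f(u) = 0·L_0(u) - 2·L_1(u) - 450·L_2(u) - 1442·L_3(u).
Expanding and collecting terms gives f(u) = -6u³ - 4u² - 2.
Check: f(4) = -450. ✓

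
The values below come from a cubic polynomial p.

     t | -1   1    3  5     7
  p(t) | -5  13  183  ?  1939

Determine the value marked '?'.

On equispaced nodes a degree-3 polynomial has vanishing fourth forward difference, so
  p(-1) - 4·p(1) + 6·p(3) - 4·p(5) + p(7) = 0.
Substituting the known values and solving for p(5):
  -4·p(5) = -2980
  p(5) = 745.

745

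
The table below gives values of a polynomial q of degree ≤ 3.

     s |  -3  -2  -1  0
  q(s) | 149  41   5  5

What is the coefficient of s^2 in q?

0

Write q(s) = as^3 + bs^2 + cs + d. Substituting each data point gives a linear system:
  -27a + 9b - 3c + d = 149
  -8a + 4b - 2c + d = 41
  -a + b - c + d = 5
  d = 5
Solving the system yields a = -6, b = 0, c = 6, d = 5.
So q(s) = -6s^3 + 6s + 5.
The coefficient of s^2 is 0.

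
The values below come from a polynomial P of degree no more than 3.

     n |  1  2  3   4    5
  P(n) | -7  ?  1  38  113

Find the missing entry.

The 4 known points determine the degree-3 polynomial uniquely.
Write P(n) = an^3 + bn^2 + cn + d. Substituting each data point gives a linear system:
  a + b + c + d = -7
  27a + 9b + 3c + d = 1
  64a + 16b + 4c + d = 38
  125a + 25b + 5c + d = 113
Solving the system yields a = 2, b = -5, c = -2, d = -2.
So P(n) = 2n^3 - 5n^2 - 2n - 2.
Then P(2) = -10.

-10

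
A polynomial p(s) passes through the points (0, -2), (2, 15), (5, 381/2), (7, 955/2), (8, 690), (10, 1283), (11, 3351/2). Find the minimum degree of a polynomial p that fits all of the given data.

Divided differences on the nodes 0, 2, 5, 7, 8, 10, 11:
  order 0: -2  15  381/2  955/2  690  1283  3351/2
  order 1: 17/2  117/2  287/2  425/2  593/2  785/2
  order 2: 10  17  23  28  32
  order 3: 1  1  1  1
  order 4: 0  0  0
  order 5: 0  0
  order 6: 0
The order-3 divided differences are all 1 (nonzero) and every higher order vanishes, so the data lies on a polynomial of degree exactly 3.

3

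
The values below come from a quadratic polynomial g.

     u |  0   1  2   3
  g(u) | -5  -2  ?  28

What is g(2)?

9

On equispaced nodes a degree-2 polynomial has vanishing third forward difference, so
  - g(0) + 3·g(1) - 3·g(2) + g(3) = 0.
Substituting the known values and solving for g(2):
  -3·g(2) = -27
  g(2) = 9.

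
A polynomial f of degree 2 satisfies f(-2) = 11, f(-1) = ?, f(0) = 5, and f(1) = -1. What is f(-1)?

The 3 known points determine the degree-2 polynomial uniquely.
Write f(x) = ax^2 + bx + c. Substituting each data point gives a linear system:
  4a - 2b + c = 11
  c = 5
  a + b + c = -1
Solving the system yields a = -1, b = -5, c = 5.
So f(x) = -x² - 5x + 5.
Then f(-1) = 9.

9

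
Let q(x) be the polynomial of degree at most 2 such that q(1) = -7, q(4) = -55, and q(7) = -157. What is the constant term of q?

Write q(x) = ax^2 + bx + c. Substituting each data point gives a linear system:
  a + b + c = -7
  16a + 4b + c = -55
  49a + 7b + c = -157
Solving the system yields a = -3, b = -1, c = -3.
So q(x) = -3x^2 - x - 3.
The constant term is -3.

-3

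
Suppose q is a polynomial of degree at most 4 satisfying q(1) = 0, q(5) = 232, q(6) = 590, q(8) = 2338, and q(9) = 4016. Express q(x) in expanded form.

Write q(x) = ax^4 + bx^3 + cx^2 + dx + e. Substituting each data point gives a linear system:
  a + b + c + d + e = 0
  625a + 125b + 25c + 5d + e = 232
  1296a + 216b + 36c + 6d + e = 590
  4096a + 512b + 64c + 8d + e = 2338
  6561a + 729b + 81c + 9d + e = 4016
Solving the system yields a = 1, b = -4, c = 5, d = -4, e = 2.
So q(x) = x⁴ - 4x³ + 5x² - 4x + 2.
Check: q(1) = 0. ✓

q(x) = x^4 - 4x^3 + 5x^2 - 4x + 2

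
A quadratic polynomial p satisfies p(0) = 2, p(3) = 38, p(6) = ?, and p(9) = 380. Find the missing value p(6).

164

On equispaced nodes a degree-2 polynomial has vanishing third forward difference, so
  - p(0) + 3·p(3) - 3·p(6) + p(9) = 0.
Substituting the known values and solving for p(6):
  -3·p(6) = -492
  p(6) = 164.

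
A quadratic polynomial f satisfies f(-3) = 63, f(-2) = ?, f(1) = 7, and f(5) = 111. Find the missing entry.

The 3 known points determine the degree-2 polynomial uniquely.
Write f(s) = as^2 + bs + c. Substituting each data point gives a linear system:
  9a - 3b + c = 63
  a + b + c = 7
  25a + 5b + c = 111
Solving the system yields a = 5, b = -4, c = 6.
So f(s) = 5s^2 - 4s + 6.
Then f(-2) = 34.

34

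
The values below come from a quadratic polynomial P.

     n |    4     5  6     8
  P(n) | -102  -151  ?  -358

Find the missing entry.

-210

The 3 known points determine the degree-2 polynomial uniquely.
Write P(n) = an^2 + bn + c. Substituting each data point gives a linear system:
  16a + 4b + c = -102
  25a + 5b + c = -151
  64a + 8b + c = -358
Solving the system yields a = -5, b = -4, c = -6.
So P(n) = -5n^2 - 4n - 6.
Then P(6) = -210.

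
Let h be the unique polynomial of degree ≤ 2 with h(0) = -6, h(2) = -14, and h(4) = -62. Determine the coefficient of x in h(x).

6

Write h(x) = ax^2 + bx + c. Substituting each data point gives a linear system:
  c = -6
  4a + 2b + c = -14
  16a + 4b + c = -62
Solving the system yields a = -5, b = 6, c = -6.
So h(x) = -5x^2 + 6x - 6.
The coefficient of x is 6.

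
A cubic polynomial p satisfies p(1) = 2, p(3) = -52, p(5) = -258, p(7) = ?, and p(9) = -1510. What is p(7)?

The 4 known points determine the degree-3 polynomial uniquely.
Write p(n) = an^3 + bn^2 + cn + d. Substituting each data point gives a linear system:
  a + b + c + d = 2
  27a + 9b + 3c + d = -52
  125a + 25b + 5c + d = -258
  729a + 81b + 9c + d = -1510
Solving the system yields a = -2, b = -1, c = 3, d = 2.
So p(n) = -2n³ - n² + 3n + 2.
Then p(7) = -712.

-712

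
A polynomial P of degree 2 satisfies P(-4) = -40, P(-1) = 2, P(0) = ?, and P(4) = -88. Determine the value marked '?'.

0

The 3 known points determine the degree-2 polynomial uniquely.
Write P(s) = as^2 + bs + c. Substituting each data point gives a linear system:
  16a - 4b + c = -40
  a - b + c = 2
  16a + 4b + c = -88
Solving the system yields a = -4, b = -6, c = 0.
So P(s) = -4s^2 - 6s.
Then P(0) = 0.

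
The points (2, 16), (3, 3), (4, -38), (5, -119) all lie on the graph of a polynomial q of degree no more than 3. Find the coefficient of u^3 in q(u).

-2

Write q(u) = au^3 + bu^2 + cu + d. Substituting each data point gives a linear system:
  8a + 4b + 2c + d = 16
  27a + 9b + 3c + d = 3
  64a + 16b + 4c + d = -38
  125a + 25b + 5c + d = -119
Solving the system yields a = -2, b = 4, c = 5, d = 6.
So q(u) = -2u^3 + 4u^2 + 5u + 6.
The leading coefficient is -2.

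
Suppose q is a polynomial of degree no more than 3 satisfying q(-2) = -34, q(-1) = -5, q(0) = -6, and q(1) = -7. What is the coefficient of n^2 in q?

0

Write q(n) = an^3 + bn^2 + cn + d. Substituting each data point gives a linear system:
  -8a + 4b - 2c + d = -34
  -a + b - c + d = -5
  d = -6
  a + b + c + d = -7
Solving the system yields a = 5, b = 0, c = -6, d = -6.
So q(n) = 5n^3 - 6n - 6.
The coefficient of n^2 is 0.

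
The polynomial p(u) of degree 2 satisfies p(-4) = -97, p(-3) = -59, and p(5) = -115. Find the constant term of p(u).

-5

Write p(u) = au^2 + bu + c. Substituting each data point gives a linear system:
  16a - 4b + c = -97
  9a - 3b + c = -59
  25a + 5b + c = -115
Solving the system yields a = -5, b = 3, c = -5.
So p(u) = -5u^2 + 3u - 5.
The constant term is -5.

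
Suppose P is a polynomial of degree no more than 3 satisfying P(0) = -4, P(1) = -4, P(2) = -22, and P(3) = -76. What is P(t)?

P(t) = -3t^3 + 3t - 4

Write P(t) = at^3 + bt^2 + ct + d. Substituting each data point gives a linear system:
  d = -4
  a + b + c + d = -4
  8a + 4b + 2c + d = -22
  27a + 9b + 3c + d = -76
Solving the system yields a = -3, b = 0, c = 3, d = -4.
So P(t) = -3t^3 + 3t - 4.
Check: P(2) = -22. ✓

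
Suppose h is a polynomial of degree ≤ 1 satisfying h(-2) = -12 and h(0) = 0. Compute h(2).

12

Write h(x) = ax + b. Substituting each data point gives a linear system:
  -2a + b = -12
  b = 0
Solving the system yields a = 6, b = 0.
So h(x) = 6x.
Then h(2) = 12.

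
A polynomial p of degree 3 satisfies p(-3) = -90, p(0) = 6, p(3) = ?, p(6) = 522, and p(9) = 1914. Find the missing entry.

48

The 4 known points determine the degree-3 polynomial uniquely.
Write p(s) = as^3 + bs^2 + cs + d. Substituting each data point gives a linear system:
  -27a + 9b - 3c + d = -90
  d = 6
  216a + 36b + 6c + d = 522
  729a + 81b + 9c + d = 1914
Solving the system yields a = 3, b = -3, c = -4, d = 6.
So p(s) = 3s³ - 3s² - 4s + 6.
Then p(3) = 48.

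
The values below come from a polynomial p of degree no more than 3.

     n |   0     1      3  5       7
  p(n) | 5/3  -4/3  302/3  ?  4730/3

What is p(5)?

1640/3

The 4 known points determine the degree-3 polynomial uniquely.
Write p(n) = an^3 + bn^2 + cn + d. Substituting each data point gives a linear system:
  d = 5/3
  a + b + c + d = -4/3
  27a + 9b + 3c + d = 302/3
  343a + 49b + 7c + d = 4730/3
Solving the system yields a = 5, b = -2, c = -6, d = 5/3.
So p(n) = 5n^3 - 2n^2 - 6n + 5/3.
Then p(5) = 1640/3.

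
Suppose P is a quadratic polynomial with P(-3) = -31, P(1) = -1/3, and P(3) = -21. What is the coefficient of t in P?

Write P(t) = at^2 + bt + c. Substituting each data point gives a linear system:
  9a - 3b + c = -31
  a + b + c = -1/3
  9a + 3b + c = -21
Solving the system yields a = -3, b = 5/3, c = 1.
So P(t) = -3t^2 + (5/3)t + 1.
The coefficient of t is 5/3.

5/3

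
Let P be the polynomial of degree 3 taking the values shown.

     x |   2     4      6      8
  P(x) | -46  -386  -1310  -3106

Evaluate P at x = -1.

Write P(x) = ax^3 + bx^2 + cx + d. Substituting each data point gives a linear system:
  8a + 4b + 2c + d = -46
  64a + 16b + 4c + d = -386
  216a + 36b + 6c + d = -1310
  512a + 64b + 8c + d = -3106
Solving the system yields a = -6, b = -1, c = 4, d = -2.
So P(x) = -6x³ - x² + 4x - 2.
Then P(-1) = -1.

-1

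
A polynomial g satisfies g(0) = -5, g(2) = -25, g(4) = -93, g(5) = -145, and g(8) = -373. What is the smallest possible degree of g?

Divided differences on the nodes 0, 2, 4, 5, 8:
  order 0: -5  -25  -93  -145  -373
  order 1: -10  -34  -52  -76
  order 2: -6  -6  -6
  order 3: 0  0
  order 4: 0
The order-2 divided differences are all -6 (nonzero) and every higher order vanishes, so the data lies on a polynomial of degree exactly 2.

2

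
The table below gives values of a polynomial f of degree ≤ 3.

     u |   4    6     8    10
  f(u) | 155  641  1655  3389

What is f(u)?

f(u) = 4u^3 - 6u^2 - u - 1

Using the Lagrange interpolation formula with nodes 4, 6, 8, 10:
  L_0(u) = (u - 6)(u - 8)(u - 10) / -48
  L_1(u) = (u - 4)(u - 8)(u - 10) / 16
  L_2(u) = (u - 4)(u - 6)(u - 10) / -16
  L_3(u) = (u - 4)(u - 6)(u - 8) / 48
Then f(u) = 155·L_0(u) + 641·L_1(u) + 1655·L_2(u) + 3389·L_3(u).
Expanding and collecting terms gives f(u) = 4u^3 - 6u^2 - u - 1.
Check: f(10) = 3389. ✓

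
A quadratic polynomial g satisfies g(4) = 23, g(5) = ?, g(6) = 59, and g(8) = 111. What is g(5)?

39

The 3 known points determine the degree-2 polynomial uniquely.
Write g(u) = au^2 + bu + c. Substituting each data point gives a linear system:
  16a + 4b + c = 23
  36a + 6b + c = 59
  64a + 8b + c = 111
Solving the system yields a = 2, b = -2, c = -1.
So g(u) = 2u^2 - 2u - 1.
Then g(5) = 39.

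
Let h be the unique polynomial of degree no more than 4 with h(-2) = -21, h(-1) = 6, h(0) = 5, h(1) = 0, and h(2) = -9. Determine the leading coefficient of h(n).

Write h(n) = an^4 + bn^3 + cn^2 + dn + e. Substituting each data point gives a linear system:
  16a - 8b + 4c - 2d + e = -21
  a - b + c - d + e = 6
  e = 5
  a + b + c + d + e = 0
  16a + 8b + 4c + 2d + e = -9
Solving the system yields a = -1, b = 2, c = -1, d = -5, e = 5.
So h(n) = -n^4 + 2n^3 - n^2 - 5n + 5.
The leading coefficient is -1.

-1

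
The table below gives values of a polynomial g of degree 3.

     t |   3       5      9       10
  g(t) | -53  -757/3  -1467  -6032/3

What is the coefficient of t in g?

-5/3

Write g(t) = at^3 + bt^2 + ct + d. Substituting each data point gives a linear system:
  27a + 9b + 3c + d = -53
  125a + 25b + 5c + d = -757/3
  729a + 81b + 9c + d = -1467
  1000a + 100b + 10c + d = -6032/3
Solving the system yields a = -2, b = 0, c = -5/3, d = 6.
So g(t) = -2t³ - (5/3)t + 6.
The coefficient of t is -5/3.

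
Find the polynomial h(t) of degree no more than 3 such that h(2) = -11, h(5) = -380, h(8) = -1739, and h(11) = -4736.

Write h(t) = at^3 + bt^2 + ct + d. Substituting each data point gives a linear system:
  8a + 4b + 2c + d = -11
  125a + 25b + 5c + d = -380
  512a + 64b + 8c + d = -1739
  1331a + 121b + 11c + d = -4736
Solving the system yields a = -4, b = 5, c = -2, d = 5.
So h(t) = -4t³ + 5t² - 2t + 5.
Check: h(2) = -11. ✓

h(t) = -4t^3 + 5t^2 - 2t + 5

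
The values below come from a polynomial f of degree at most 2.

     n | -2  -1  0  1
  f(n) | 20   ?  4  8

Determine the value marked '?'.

On equispaced nodes a degree-2 polynomial has vanishing third forward difference, so
  - f(-2) + 3·f(-1) - 3·f(0) + f(1) = 0.
Substituting the known values and solving for f(-1):
  3·f(-1) = 24
  f(-1) = 8.

8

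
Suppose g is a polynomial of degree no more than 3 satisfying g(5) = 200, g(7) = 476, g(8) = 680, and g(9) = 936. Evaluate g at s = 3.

Write g(s) = as^3 + bs^2 + cs + d. Substituting each data point gives a linear system:
  125a + 25b + 5c + d = 200
  343a + 49b + 7c + d = 476
  512a + 64b + 8c + d = 680
  729a + 81b + 9c + d = 936
Solving the system yields a = 1, b = 2, c = 5, d = 0.
So g(s) = s^3 + 2s^2 + 5s.
Then g(3) = 60.

60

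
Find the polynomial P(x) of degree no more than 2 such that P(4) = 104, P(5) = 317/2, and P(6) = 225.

P(x) = 6x^2 + (1/2)x + 6

Using the Lagrange interpolation formula with nodes 4, 5, 6:
  L_0(x) = (x - 5)(x - 6) / 2
  L_1(x) = (x - 4)(x - 6) / -1
  L_2(x) = (x - 4)(x - 5) / 2
Then P(x) = 104·L_0(x) + 317/2·L_1(x) + 225·L_2(x).
Expanding and collecting terms gives P(x) = 6x² + (1/2)x + 6.
Check: P(4) = 104. ✓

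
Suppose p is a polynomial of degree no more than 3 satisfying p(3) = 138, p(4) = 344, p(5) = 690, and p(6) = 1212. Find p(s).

p(s) = 6s^3 - 2s^2 - 2s

Using the Lagrange interpolation formula with nodes 3, 4, 5, 6:
  L_0(s) = (s - 4)(s - 5)(s - 6) / -6
  L_1(s) = (s - 3)(s - 5)(s - 6) / 2
  L_2(s) = (s - 3)(s - 4)(s - 6) / -2
  L_3(s) = (s - 3)(s - 4)(s - 5) / 6
Then p(s) = 138·L_0(s) + 344·L_1(s) + 690·L_2(s) + 1212·L_3(s).
Expanding and collecting terms gives p(s) = 6s³ - 2s² - 2s.
Check: p(4) = 344. ✓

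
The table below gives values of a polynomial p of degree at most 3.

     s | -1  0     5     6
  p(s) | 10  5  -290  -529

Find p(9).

-1930

Write p(s) = as^3 + bs^2 + cs + d. Substituting each data point gives a linear system:
  -a + b - c + d = 10
  d = 5
  125a + 25b + 5c + d = -290
  216a + 36b + 6c + d = -529
Solving the system yields a = -3, b = 3, c = 1, d = 5.
So p(s) = -3s³ + 3s² + s + 5.
Then p(9) = -1930.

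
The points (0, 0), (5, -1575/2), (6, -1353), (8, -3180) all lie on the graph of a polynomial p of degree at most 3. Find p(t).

Write p(t) = at^3 + bt^2 + ct + d. Substituting each data point gives a linear system:
  d = 0
  125a + 25b + 5c + d = -1575/2
  216a + 36b + 6c + d = -1353
  512a + 64b + 8c + d = -3180
Solving the system yields a = -6, b = -2, c = 5/2, d = 0.
So p(t) = -6t³ - 2t² + (5/2)t.
Check: p(0) = 0. ✓

p(t) = -6t^3 - 2t^2 + (5/2)t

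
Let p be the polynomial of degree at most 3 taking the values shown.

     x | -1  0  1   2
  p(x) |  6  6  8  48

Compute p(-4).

-342

Write p(x) = ax^3 + bx^2 + cx + d. Substituting each data point gives a linear system:
  -a + b - c + d = 6
  d = 6
  a + b + c + d = 8
  8a + 4b + 2c + d = 48
Solving the system yields a = 6, b = 1, c = -5, d = 6.
So p(x) = 6x³ + x² - 5x + 6.
Then p(-4) = -342.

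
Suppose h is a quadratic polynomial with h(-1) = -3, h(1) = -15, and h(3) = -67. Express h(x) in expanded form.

h(x) = -5x^2 - 6x - 4

Using the Lagrange interpolation formula with nodes -1, 1, 3:
  L_0(x) = (x - 1)(x - 3) / 8
  L_1(x) = (x + 1)(x - 3) / -4
  L_2(x) = (x + 1)(x - 1) / 8
Then h(x) = -3·L_0(x) - 15·L_1(x) - 67·L_2(x).
Expanding and collecting terms gives h(x) = -5x^2 - 6x - 4.
Check: h(3) = -67. ✓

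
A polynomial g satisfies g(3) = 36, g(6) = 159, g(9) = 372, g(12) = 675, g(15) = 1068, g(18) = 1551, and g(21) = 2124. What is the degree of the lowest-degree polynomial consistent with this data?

2

Forward differences of the values at u = 3, 6, 9, 12, 15, 18, 21:
  g  : 36  159  372  675  1068  1551  2124
  Δ  : 123  213  303  393  483  573
  Δ^2: 90  90  90  90  90
  Δ^3: 0  0  0  0
  Δ^4: 0  0  0
  Δ^5: 0  0
  Δ^6: 0
The second differences are constant (90) and nonzero, while all higher differences vanish, so the minimal degree is 2.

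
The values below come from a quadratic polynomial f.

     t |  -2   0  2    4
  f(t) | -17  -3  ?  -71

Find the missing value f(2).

-21

The 3 known points determine the degree-2 polynomial uniquely.
Write f(t) = at^2 + bt + c. Substituting each data point gives a linear system:
  4a - 2b + c = -17
  c = -3
  16a + 4b + c = -71
Solving the system yields a = -4, b = -1, c = -3.
So f(t) = -4t^2 - t - 3.
Then f(2) = -21.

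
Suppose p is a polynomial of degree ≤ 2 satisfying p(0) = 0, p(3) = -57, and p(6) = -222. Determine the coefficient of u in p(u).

Write p(u) = au^2 + bu + c. Substituting each data point gives a linear system:
  c = 0
  9a + 3b + c = -57
  36a + 6b + c = -222
Solving the system yields a = -6, b = -1, c = 0.
So p(u) = -6u^2 - u.
The coefficient of u is -1.

-1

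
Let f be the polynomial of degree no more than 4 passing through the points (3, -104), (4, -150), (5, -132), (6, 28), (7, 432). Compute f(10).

4488

Write f(n) = an^4 + bn^3 + cn^2 + dn + e. Substituting each data point gives a linear system:
  81a + 27b + 9c + 3d + e = -104
  256a + 64b + 16c + 4d + e = -150
  625a + 125b + 25c + 5d + e = -132
  1296a + 216b + 36c + 6d + e = 28
  2401a + 343b + 49c + 7d + e = 432
Solving the system yields a = 1, b = -5, c = -5, d = -1, e = -2.
So f(n) = n⁴ - 5n³ - 5n² - n - 2.
Then f(10) = 4488.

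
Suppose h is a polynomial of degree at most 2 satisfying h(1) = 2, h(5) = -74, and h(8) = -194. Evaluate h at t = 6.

Write h(t) = at^2 + bt + c. Substituting each data point gives a linear system:
  a + b + c = 2
  25a + 5b + c = -74
  64a + 8b + c = -194
Solving the system yields a = -3, b = -1, c = 6.
So h(t) = -3t^2 - t + 6.
Then h(6) = -108.

-108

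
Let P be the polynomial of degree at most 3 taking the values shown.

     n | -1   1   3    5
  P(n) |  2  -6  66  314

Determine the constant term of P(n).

Write P(n) = an^3 + bn^2 + cn + d. Substituting each data point gives a linear system:
  -a + b - c + d = 2
  a + b + c + d = -6
  27a + 9b + 3c + d = 66
  125a + 25b + 5c + d = 314
Solving the system yields a = 2, b = 4, c = -6, d = -6.
So P(n) = 2n^3 + 4n^2 - 6n - 6.
The constant term is -6.

-6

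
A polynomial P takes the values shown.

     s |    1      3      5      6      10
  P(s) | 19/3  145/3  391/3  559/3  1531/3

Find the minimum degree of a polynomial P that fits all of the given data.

Divided differences on the nodes 1, 3, 5, 6, 10:
  order 0: 19/3  145/3  391/3  559/3  1531/3
  order 1: 21  41  56  81
  order 2: 5  5  5
  order 3: 0  0
  order 4: 0
The order-2 divided differences are all 5 (nonzero) and every higher order vanishes, so the data lies on a polynomial of degree exactly 2.

2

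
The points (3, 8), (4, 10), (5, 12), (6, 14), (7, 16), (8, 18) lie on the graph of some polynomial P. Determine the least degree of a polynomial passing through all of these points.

1

Forward differences of the values at n = 3, 4, 5, 6, 7, 8:
  P  : 8  10  12  14  16  18
  Δ  : 2  2  2  2  2
  Δ^2: 0  0  0  0
  Δ^3: 0  0  0
  Δ^4: 0  0
  Δ^5: 0
The first differences are constant (2) and nonzero, while all higher differences vanish, so the minimal degree is 1.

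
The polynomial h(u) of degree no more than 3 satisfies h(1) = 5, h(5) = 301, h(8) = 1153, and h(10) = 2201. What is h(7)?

Using the Lagrange interpolation formula with nodes 1, 5, 8, 10:
  L_0(u) = (u - 5)(u - 8)(u - 10) / -252
  L_1(u) = (u - 1)(u - 8)(u - 10) / 60
  L_2(u) = (u - 1)(u - 5)(u - 10) / -42
  L_3(u) = (u - 1)(u - 5)(u - 8) / 90
Then h(u) = 5·L_0(u) + 301·L_1(u) + 1153·L_2(u) + 2201·L_3(u).
Expanding and collecting terms gives h(u) = 2u³ + 2u² + 1.
Evaluating at u = 7: h(7) = 785.

785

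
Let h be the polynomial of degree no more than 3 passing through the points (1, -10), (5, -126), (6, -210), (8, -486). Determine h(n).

Write h(n) = an^3 + bn^2 + cn + d. Substituting each data point gives a linear system:
  a + b + c + d = -10
  125a + 25b + 5c + d = -126
  216a + 36b + 6c + d = -210
  512a + 64b + 8c + d = -486
Solving the system yields a = -1, b = 1, c = -4, d = -6.
So h(n) = -n^3 + n^2 - 4n - 6.
Check: h(5) = -126. ✓

h(n) = -n^3 + n^2 - 4n - 6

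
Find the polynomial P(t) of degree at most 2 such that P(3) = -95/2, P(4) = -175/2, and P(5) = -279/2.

P(t) = -6t^2 + 2t + 1/2

Write P(t) = at^2 + bt + c. Substituting each data point gives a linear system:
  9a + 3b + c = -95/2
  16a + 4b + c = -175/2
  25a + 5b + c = -279/2
Solving the system yields a = -6, b = 2, c = 1/2.
So P(t) = -6t^2 + 2t + 1/2.
Check: P(4) = -175/2. ✓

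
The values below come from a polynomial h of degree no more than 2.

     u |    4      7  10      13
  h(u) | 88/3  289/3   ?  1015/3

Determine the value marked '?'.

598/3

The 3 known points determine the degree-2 polynomial uniquely.
Write h(u) = au^2 + bu + c. Substituting each data point gives a linear system:
  16a + 4b + c = 88/3
  49a + 7b + c = 289/3
  169a + 13b + c = 1015/3
Solving the system yields a = 2, b = 1/3, c = -4.
So h(u) = 2u² + (1/3)u - 4.
Then h(10) = 598/3.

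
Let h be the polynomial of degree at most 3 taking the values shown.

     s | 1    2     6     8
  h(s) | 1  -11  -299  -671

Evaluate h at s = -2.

Using the Lagrange interpolation formula with nodes 1, 2, 6, 8:
  L_0(s) = (s - 2)(s - 6)(s - 8) / -35
  L_1(s) = (s - 1)(s - 6)(s - 8) / 24
  L_2(s) = (s - 1)(s - 2)(s - 8) / -40
  L_3(s) = (s - 1)(s - 2)(s - 6) / 84
Then h(s) = 1·L_0(s) - 11·L_1(s) - 299·L_2(s) - 671·L_3(s).
Expanding and collecting terms gives h(s) = -s^3 - 3s^2 + 4s + 1.
Evaluating at s = -2: h(-2) = -11.

-11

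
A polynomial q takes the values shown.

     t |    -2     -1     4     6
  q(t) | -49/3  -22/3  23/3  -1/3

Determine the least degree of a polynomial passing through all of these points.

2

Divided differences on the nodes -2, -1, 4, 6:
  order 0: -49/3  -22/3  23/3  -1/3
  order 1: 9  3  -4
  order 2: -1  -1
  order 3: 0
The order-2 divided differences are all -1 (nonzero) and every higher order vanishes, so the data lies on a polynomial of degree exactly 2.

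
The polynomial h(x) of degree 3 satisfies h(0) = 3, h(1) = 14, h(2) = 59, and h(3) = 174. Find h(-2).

Using the Lagrange interpolation formula with nodes 0, 1, 2, 3:
  L_0(x) = (x - 1)(x - 2)(x - 3) / -6
  L_1(x) = x(x - 2)(x - 3) / 2
  L_2(x) = x(x - 1)(x - 3) / -2
  L_3(x) = x(x - 1)(x - 2) / 6
Then h(x) = 3·L_0(x) + 14·L_1(x) + 59·L_2(x) + 174·L_3(x).
Expanding and collecting terms gives h(x) = 6x^3 - x^2 + 6x + 3.
Evaluating at x = -2: h(-2) = -61.

-61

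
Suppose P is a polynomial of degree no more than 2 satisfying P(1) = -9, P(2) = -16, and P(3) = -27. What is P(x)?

Using the Lagrange interpolation formula with nodes 1, 2, 3:
  L_0(x) = (x - 2)(x - 3) / 2
  L_1(x) = (x - 1)(x - 3) / -1
  L_2(x) = (x - 1)(x - 2) / 2
Then P(x) = -9·L_0(x) - 16·L_1(x) - 27·L_2(x).
Expanding and collecting terms gives P(x) = -2x^2 - x - 6.
Check: P(3) = -27. ✓

P(x) = -2x^2 - x - 6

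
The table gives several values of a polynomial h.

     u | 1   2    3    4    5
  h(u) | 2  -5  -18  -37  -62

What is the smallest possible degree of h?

Forward differences of the values at u = 1, 2, 3, 4, 5:
  h  : 2  -5  -18  -37  -62
  Δ  : -7  -13  -19  -25
  Δ^2: -6  -6  -6
  Δ^3: 0  0
  Δ^4: 0
The second differences are constant (-6) and nonzero, while all higher differences vanish, so the minimal degree is 2.

2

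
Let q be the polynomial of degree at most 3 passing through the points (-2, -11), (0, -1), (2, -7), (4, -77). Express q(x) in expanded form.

Write q(x) = ax^3 + bx^2 + cx + d. Substituting each data point gives a linear system:
  -8a + 4b - 2c + d = -11
  d = -1
  8a + 4b + 2c + d = -7
  64a + 16b + 4c + d = -77
Solving the system yields a = -1, b = -2, c = 5, d = -1.
So q(x) = -x³ - 2x² + 5x - 1.
Check: q(4) = -77. ✓

q(x) = -x^3 - 2x^2 + 5x - 1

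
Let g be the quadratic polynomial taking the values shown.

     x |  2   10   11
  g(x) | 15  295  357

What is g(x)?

Write g(x) = ax^2 + bx + c. Substituting each data point gives a linear system:
  4a + 2b + c = 15
  100a + 10b + c = 295
  121a + 11b + c = 357
Solving the system yields a = 3, b = -1, c = 5.
So g(x) = 3x^2 - x + 5.
Check: g(2) = 15. ✓

g(x) = 3x^2 - x + 5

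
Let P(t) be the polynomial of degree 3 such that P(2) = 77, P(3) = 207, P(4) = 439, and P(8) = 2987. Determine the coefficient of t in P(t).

Write P(t) = at^3 + bt^2 + ct + d. Substituting each data point gives a linear system:
  8a + 4b + 2c + d = 77
  27a + 9b + 3c + d = 207
  64a + 16b + 4c + d = 439
  512a + 64b + 8c + d = 2987
Solving the system yields a = 5, b = 6, c = 5, d = 3.
So P(t) = 5t³ + 6t² + 5t + 3.
The coefficient of t is 5.

5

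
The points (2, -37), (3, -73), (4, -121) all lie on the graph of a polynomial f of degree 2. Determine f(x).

Write f(x) = ax^2 + bx + c. Substituting each data point gives a linear system:
  4a + 2b + c = -37
  9a + 3b + c = -73
  16a + 4b + c = -121
Solving the system yields a = -6, b = -6, c = -1.
So f(x) = -6x² - 6x - 1.
Check: f(4) = -121. ✓

f(x) = -6x^2 - 6x - 1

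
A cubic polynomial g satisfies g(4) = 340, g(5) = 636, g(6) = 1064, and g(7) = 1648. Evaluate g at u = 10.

Forward differences of the values at u = 4, 5, 6, 7:
  g  : 340  636  1064  1648
  Δ  : 296  428  584
  Δ^2: 132  156
  Δ^3: 24
The third differences are constant, confirming degree 3.
Interpolating (Newton forward form) and evaluating at u = 10 gives g(10) = 4576.

4576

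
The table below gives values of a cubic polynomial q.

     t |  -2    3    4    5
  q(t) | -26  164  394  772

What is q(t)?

Write q(t) = at^3 + bt^2 + ct + d. Substituting each data point gives a linear system:
  -8a + 4b - 2c + d = -26
  27a + 9b + 3c + d = 164
  64a + 16b + 4c + d = 394
  125a + 25b + 5c + d = 772
Solving the system yields a = 6, b = 2, c = -6, d = 2.
So q(t) = 6t^3 + 2t^2 - 6t + 2.
Check: q(3) = 164. ✓

q(t) = 6t^3 + 2t^2 - 6t + 2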